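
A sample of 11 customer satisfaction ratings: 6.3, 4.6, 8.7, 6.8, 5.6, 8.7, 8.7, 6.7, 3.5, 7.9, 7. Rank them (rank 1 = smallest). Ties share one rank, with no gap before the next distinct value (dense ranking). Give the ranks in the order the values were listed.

4, 2, 9, 6, 3, 9, 9, 5, 1, 8, 7

Sorted (ascending): 3.5, 4.6, 5.6, 6.3, 6.7, 6.8, 7, 7.9, 8.7, 8.7, 8.7
The 3 values of 8.7 share dense rank 9.
Remaining distinct values take the next consecutive integers.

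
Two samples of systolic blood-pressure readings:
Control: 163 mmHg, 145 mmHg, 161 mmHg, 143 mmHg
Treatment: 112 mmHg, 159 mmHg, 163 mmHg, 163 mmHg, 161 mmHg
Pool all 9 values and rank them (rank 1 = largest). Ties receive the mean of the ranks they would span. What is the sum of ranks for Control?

Sorted (descending): 163, 163, 163, 161, 161, 159, 145, 143, 112
The 3 values of 163 occupy positions 1–3 → average rank 2.
The 2 values of 161 occupy positions 4–5 → average rank (4+5)/2 = 4.5.
Control values → pooled ranks: 163→2, 145→7, 161→4.5, 143→8
Rank sum = 2 + 7 + 4.5 + 8 = 21.5

21.5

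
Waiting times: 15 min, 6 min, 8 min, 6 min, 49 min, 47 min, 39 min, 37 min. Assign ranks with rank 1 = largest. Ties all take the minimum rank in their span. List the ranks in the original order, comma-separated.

5, 7, 6, 7, 1, 2, 3, 4

Sorted (descending): 49, 47, 39, 37, 15, 8, 6, 6
The 2 values of 6 occupy positions 7–8 → each gets rank 7.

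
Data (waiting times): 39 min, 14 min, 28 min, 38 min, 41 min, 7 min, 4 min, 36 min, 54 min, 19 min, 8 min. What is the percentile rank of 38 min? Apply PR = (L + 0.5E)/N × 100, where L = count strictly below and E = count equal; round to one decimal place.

68.2

N = 11.
Strictly below 38: 7. Equal to 38: 1.
PR = (7 + 0.5·1)/11 × 100 = 68.2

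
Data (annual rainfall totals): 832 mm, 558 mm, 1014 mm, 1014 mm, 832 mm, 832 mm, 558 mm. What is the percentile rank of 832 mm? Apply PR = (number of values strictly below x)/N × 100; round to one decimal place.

28.6

N = 7.
Strictly below 832: 2. Equal to 832: 3.
PR = 2/7 × 100 = 28.6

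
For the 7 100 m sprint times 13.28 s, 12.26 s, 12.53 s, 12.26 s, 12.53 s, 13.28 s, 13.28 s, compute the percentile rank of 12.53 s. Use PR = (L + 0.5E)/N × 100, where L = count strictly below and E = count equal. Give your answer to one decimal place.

N = 7.
Strictly below 12.53: 2. Equal to 12.53: 2.
PR = (2 + 0.5·2)/7 × 100 = 42.9

42.9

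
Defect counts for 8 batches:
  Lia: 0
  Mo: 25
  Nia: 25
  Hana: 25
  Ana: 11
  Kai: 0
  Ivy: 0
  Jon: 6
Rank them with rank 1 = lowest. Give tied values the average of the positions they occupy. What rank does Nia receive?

7

Sorted (ascending): 0, 0, 0, 6, 11, 25, 25, 25
The 3 values of 0 occupy positions 1–3 → average rank 2.
The 3 values of 25 occupy positions 6–8 → average rank 7.
Nia has value 25 → rank 7.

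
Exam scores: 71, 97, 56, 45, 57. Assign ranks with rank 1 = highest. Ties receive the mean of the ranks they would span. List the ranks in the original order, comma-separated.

2, 1, 4, 5, 3

Sorted (descending): 97, 71, 57, 56, 45
No ties — each value takes its position as its rank.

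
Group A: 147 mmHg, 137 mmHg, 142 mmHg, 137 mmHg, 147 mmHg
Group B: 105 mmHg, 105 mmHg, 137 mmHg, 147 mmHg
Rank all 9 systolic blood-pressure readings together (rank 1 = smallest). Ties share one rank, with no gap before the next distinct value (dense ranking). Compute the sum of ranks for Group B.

Sorted (ascending): 105, 105, 137, 137, 137, 142, 147, 147, 147
The 2 values of 105 share dense rank 1.
The 3 values of 137 share dense rank 2.
The 3 values of 147 share dense rank 4.
Remaining distinct values take the next consecutive integers.
Group B values → pooled ranks: 105→1, 105→1, 137→2, 147→4
Rank sum = 1 + 1 + 2 + 4 = 8

8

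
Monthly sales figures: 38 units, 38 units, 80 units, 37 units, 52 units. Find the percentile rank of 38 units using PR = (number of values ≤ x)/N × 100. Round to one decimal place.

60.0

N = 5.
Strictly below 38: 1. Equal to 38: 2.
PR = 3/5 × 100 = 60.0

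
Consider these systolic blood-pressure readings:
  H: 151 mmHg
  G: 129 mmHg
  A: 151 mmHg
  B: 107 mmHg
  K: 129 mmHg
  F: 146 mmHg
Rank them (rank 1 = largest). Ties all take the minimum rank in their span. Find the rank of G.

4

Sorted (descending): 151, 151, 146, 129, 129, 107
The 2 values of 151 occupy positions 1–2 → each gets rank 1.
The 2 values of 129 occupy positions 4–5 → each gets rank 4.
G has value 129 mmHg → rank 4.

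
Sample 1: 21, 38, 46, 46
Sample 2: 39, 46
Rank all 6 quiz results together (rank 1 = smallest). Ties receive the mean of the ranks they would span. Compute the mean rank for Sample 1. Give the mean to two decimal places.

Sorted (ascending): 21, 38, 39, 46, 46, 46
The 3 values of 46 occupy positions 4–6 → average rank 5.
Sample 1 values → pooled ranks: 21→1, 38→2, 46→5, 46→5
Mean rank = (1 + 2 + 5 + 5) / 4 = 3.25

3.25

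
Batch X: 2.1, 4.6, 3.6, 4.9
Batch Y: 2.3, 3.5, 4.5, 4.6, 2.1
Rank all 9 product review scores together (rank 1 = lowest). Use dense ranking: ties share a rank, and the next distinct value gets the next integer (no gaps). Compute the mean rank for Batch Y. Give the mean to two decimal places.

3.40

Sorted (ascending): 2.1, 2.1, 2.3, 3.5, 3.6, 4.5, 4.6, 4.6, 4.9
The 2 values of 2.1 share dense rank 1.
The 2 values of 4.6 share dense rank 6.
Remaining distinct values take the next consecutive integers.
Batch Y values → pooled ranks: 2.3→2, 3.5→3, 4.5→5, 4.6→6, 2.1→1
Mean rank = (2 + 3 + 5 + 6 + 1) / 5 = 3.40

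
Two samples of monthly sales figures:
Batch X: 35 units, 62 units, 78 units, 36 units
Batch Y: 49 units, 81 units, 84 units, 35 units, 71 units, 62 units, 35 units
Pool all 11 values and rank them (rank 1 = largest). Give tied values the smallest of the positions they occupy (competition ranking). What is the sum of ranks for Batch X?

Sorted (descending): 84, 81, 78, 71, 62, 62, 49, 36, 35, 35, 35
The 2 values of 62 occupy positions 5–6 → each gets rank 5.
The 3 values of 35 occupy positions 9–11 → each gets rank 9.
Batch X values → pooled ranks: 35→9, 62→5, 78→3, 36→8
Rank sum = 9 + 5 + 3 + 8 = 25

25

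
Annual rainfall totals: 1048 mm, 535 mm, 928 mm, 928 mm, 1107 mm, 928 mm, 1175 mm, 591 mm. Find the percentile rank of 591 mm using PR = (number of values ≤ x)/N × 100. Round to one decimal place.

N = 8.
Strictly below 591: 1. Equal to 591: 1.
PR = 2/8 × 100 = 25.0

25.0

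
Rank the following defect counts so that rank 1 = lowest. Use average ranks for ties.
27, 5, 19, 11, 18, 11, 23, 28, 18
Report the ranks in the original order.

Sorted (ascending): 5, 11, 11, 18, 18, 19, 23, 27, 28
The 2 values of 11 occupy positions 2–3 → average rank (2+3)/2 = 2.5.
The 2 values of 18 occupy positions 4–5 → average rank (4+5)/2 = 4.5.

8, 1, 6, 2.5, 4.5, 2.5, 7, 9, 4.5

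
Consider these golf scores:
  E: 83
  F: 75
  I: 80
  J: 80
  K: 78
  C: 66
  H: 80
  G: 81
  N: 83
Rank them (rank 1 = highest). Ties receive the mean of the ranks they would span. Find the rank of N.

1.5

Sorted (descending): 83, 83, 81, 80, 80, 80, 78, 75, 66
The 2 values of 83 occupy positions 1–2 → average rank (1+2)/2 = 1.5.
The 3 values of 80 occupy positions 4–6 → average rank 5.
N has value 83 → rank 1.5.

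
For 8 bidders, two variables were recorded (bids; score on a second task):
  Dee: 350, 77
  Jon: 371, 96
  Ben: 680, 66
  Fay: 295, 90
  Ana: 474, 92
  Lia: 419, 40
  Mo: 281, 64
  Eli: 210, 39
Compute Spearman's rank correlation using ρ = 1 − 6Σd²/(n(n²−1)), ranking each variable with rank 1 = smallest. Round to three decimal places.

Ranks of variable 1: 4, 5, 8, 3, 7, 6, 2, 1
Ranks of variable 2: 5, 8, 4, 6, 7, 2, 3, 1
d = r₁ − r₂: -1, -3, 4, -3, 0, 4, -1, 0
d²: 1, 9, 16, 9, 0, 16, 1, 0; Σd² = 52
ρ = 1 − 6·52/(8·63) = 1 − 312/504 = 0.381

0.381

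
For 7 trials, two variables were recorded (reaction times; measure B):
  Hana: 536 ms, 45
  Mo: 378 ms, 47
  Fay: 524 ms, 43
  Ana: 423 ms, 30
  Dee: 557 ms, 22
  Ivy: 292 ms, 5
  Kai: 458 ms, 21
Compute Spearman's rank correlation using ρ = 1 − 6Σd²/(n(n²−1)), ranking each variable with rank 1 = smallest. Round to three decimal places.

Ranks of variable 1: 6, 2, 5, 3, 7, 1, 4
Ranks of variable 2: 6, 7, 5, 4, 3, 1, 2
d = r₁ − r₂: 0, -5, 0, -1, 4, 0, 2
d²: 0, 25, 0, 1, 16, 0, 4; Σd² = 46
ρ = 1 − 6·46/(7·48) = 1 − 276/336 = 0.179

0.179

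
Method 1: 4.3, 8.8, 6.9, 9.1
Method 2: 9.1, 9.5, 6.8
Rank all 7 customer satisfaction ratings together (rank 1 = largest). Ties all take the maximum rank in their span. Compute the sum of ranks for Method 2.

10

Sorted (descending): 9.5, 9.1, 9.1, 8.8, 6.9, 6.8, 4.3
The 2 values of 9.1 occupy positions 2–3 → each gets rank 3.
Method 2 values → pooled ranks: 9.1→3, 9.5→1, 6.8→6
Rank sum = 3 + 1 + 6 = 10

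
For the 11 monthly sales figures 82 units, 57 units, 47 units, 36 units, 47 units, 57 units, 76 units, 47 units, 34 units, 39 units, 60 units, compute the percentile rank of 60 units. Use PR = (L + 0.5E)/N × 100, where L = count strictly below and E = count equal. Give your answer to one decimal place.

N = 11.
Strictly below 60: 8. Equal to 60: 1.
PR = (8 + 0.5·1)/11 × 100 = 77.3

77.3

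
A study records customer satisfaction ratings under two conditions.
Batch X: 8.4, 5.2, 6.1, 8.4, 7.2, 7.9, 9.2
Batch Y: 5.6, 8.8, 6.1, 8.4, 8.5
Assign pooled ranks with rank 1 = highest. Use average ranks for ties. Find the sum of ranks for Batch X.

47.5

Sorted (descending): 9.2, 8.8, 8.5, 8.4, 8.4, 8.4, 7.9, 7.2, 6.1, 6.1, 5.6, 5.2
The 3 values of 8.4 occupy positions 4–6 → average rank 5.
The 2 values of 6.1 occupy positions 9–10 → average rank (9+10)/2 = 9.5.
Batch X values → pooled ranks: 8.4→5, 5.2→12, 6.1→9.5, 8.4→5, 7.2→8, 7.9→7, 9.2→1
Rank sum = 5 + 12 + 9.5 + 5 + 8 + 7 + 1 = 47.5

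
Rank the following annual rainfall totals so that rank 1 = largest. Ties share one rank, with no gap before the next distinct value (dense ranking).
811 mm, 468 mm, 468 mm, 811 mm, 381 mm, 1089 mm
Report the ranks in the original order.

Sorted (descending): 1089, 811, 811, 468, 468, 381
The 2 values of 811 share dense rank 2.
The 2 values of 468 share dense rank 3.
Remaining distinct values take the next consecutive integers.

2, 3, 3, 2, 4, 1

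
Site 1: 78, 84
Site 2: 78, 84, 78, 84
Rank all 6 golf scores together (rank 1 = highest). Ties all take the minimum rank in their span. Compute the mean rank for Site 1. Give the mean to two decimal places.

Sorted (descending): 84, 84, 84, 78, 78, 78
The 3 values of 84 occupy positions 1–3 → each gets rank 1.
The 3 values of 78 occupy positions 4–6 → each gets rank 4.
Site 1 values → pooled ranks: 78→4, 84→1
Mean rank = (4 + 1) / 2 = 2.50

2.50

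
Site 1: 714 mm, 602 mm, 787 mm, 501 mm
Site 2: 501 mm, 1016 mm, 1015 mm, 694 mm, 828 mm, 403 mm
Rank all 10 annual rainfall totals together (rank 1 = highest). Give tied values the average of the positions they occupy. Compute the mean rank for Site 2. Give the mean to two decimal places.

Sorted (descending): 1016, 1015, 828, 787, 714, 694, 602, 501, 501, 403
The 2 values of 501 occupy positions 8–9 → average rank (8+9)/2 = 8.5.
Site 2 values → pooled ranks: 501→8.5, 1016→1, 1015→2, 694→6, 828→3, 403→10
Mean rank = (8.5 + 1 + 2 + 6 + 3 + 10) / 6 = 5.08

5.08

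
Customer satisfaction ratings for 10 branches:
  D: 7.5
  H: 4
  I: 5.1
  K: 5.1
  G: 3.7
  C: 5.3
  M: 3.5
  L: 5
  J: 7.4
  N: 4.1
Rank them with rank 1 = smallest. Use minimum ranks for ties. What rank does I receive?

6

Sorted (ascending): 3.5, 3.7, 4, 4.1, 5, 5.1, 5.1, 5.3, 7.4, 7.5
The 2 values of 5.1 occupy positions 6–7 → each gets rank 6.
I has value 5.1 → rank 6.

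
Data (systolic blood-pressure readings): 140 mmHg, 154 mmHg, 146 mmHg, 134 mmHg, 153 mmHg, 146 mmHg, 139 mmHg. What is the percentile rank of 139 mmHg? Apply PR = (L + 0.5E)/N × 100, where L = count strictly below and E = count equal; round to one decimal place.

21.4

N = 7.
Strictly below 139: 1. Equal to 139: 1.
PR = (1 + 0.5·1)/7 × 100 = 21.4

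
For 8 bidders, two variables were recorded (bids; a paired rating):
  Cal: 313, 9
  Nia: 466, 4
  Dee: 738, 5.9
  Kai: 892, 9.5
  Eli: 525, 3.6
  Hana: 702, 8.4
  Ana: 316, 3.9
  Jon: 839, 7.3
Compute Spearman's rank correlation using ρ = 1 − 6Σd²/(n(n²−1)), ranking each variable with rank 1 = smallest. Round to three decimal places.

Ranks of variable 1: 1, 3, 6, 8, 4, 5, 2, 7
Ranks of variable 2: 7, 3, 4, 8, 1, 6, 2, 5
d = r₁ − r₂: -6, 0, 2, 0, 3, -1, 0, 2
d²: 36, 0, 4, 0, 9, 1, 0, 4; Σd² = 54
ρ = 1 − 6·54/(8·63) = 1 − 324/504 = 0.357

0.357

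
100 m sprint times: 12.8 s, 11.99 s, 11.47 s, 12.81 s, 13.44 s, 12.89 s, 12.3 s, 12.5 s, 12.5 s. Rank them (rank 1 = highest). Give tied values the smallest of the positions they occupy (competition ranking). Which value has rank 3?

12.81

Sorted (descending): 13.44, 12.89, 12.81, 12.8, 12.5, 12.5, 12.3, 11.99, 11.47
The 2 values of 12.5 occupy positions 5–6 → each gets rank 5.
Rank 3 → value 12.81.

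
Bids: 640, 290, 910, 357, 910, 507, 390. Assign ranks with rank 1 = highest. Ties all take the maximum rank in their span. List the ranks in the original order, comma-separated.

Sorted (descending): 910, 910, 640, 507, 390, 357, 290
The 2 values of 910 occupy positions 1–2 → each gets rank 2.

3, 7, 2, 6, 2, 4, 5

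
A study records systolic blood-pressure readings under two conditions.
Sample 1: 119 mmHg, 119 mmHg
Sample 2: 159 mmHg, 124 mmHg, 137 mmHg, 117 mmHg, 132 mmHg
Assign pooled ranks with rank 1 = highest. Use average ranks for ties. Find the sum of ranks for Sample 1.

11

Sorted (descending): 159, 137, 132, 124, 119, 119, 117
The 2 values of 119 occupy positions 5–6 → average rank (5+6)/2 = 5.5.
Sample 1 values → pooled ranks: 119→5.5, 119→5.5
Rank sum = 5.5 + 5.5 = 11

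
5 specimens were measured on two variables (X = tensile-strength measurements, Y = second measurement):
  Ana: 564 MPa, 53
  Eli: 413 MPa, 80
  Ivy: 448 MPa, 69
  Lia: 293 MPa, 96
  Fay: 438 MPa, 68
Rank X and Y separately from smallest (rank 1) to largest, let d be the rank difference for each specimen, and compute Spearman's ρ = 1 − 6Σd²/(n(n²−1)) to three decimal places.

-0.900

Ranks of variable 1: 5, 2, 4, 1, 3
Ranks of variable 2: 1, 4, 3, 5, 2
d = r₁ − r₂: 4, -2, 1, -4, 1
d²: 16, 4, 1, 16, 1; Σd² = 38
ρ = 1 − 6·38/(5·24) = 1 − 228/120 = -0.900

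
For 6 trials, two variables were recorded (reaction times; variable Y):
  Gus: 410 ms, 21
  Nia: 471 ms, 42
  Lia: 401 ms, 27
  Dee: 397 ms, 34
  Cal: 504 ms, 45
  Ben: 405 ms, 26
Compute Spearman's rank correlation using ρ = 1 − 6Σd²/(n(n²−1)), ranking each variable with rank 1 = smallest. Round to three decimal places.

0.429

Ranks of variable 1: 4, 5, 2, 1, 6, 3
Ranks of variable 2: 1, 5, 3, 4, 6, 2
d = r₁ − r₂: 3, 0, -1, -3, 0, 1
d²: 9, 0, 1, 9, 0, 1; Σd² = 20
ρ = 1 − 6·20/(6·35) = 1 − 120/210 = 0.429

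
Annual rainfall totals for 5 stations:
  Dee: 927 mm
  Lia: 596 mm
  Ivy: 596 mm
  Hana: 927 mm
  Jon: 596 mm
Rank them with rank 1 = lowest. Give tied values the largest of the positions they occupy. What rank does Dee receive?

5

Sorted (ascending): 596, 596, 596, 927, 927
The 3 values of 596 occupy positions 1–3 → each gets rank 3.
The 2 values of 927 occupy positions 4–5 → each gets rank 5.
Dee has value 927 mm → rank 5.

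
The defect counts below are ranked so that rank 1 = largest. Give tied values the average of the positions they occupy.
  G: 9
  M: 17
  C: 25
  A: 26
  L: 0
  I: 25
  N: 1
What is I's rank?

2.5

Sorted (descending): 26, 25, 25, 17, 9, 1, 0
The 2 values of 25 occupy positions 2–3 → average rank (2+3)/2 = 2.5.
I has value 25 → rank 2.5.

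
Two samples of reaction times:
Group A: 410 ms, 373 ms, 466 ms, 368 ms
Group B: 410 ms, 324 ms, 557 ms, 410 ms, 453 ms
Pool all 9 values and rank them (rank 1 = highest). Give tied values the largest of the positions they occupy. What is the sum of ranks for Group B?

25

Sorted (descending): 557, 466, 453, 410, 410, 410, 373, 368, 324
The 3 values of 410 occupy positions 4–6 → each gets rank 6.
Group B values → pooled ranks: 410→6, 324→9, 557→1, 410→6, 453→3
Rank sum = 6 + 9 + 1 + 6 + 3 = 25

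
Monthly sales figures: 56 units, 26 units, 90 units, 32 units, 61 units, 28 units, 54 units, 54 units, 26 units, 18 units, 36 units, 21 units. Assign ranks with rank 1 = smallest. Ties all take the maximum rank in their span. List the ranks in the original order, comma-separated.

Sorted (ascending): 18, 21, 26, 26, 28, 32, 36, 54, 54, 56, 61, 90
The 2 values of 26 occupy positions 3–4 → each gets rank 4.
The 2 values of 54 occupy positions 8–9 → each gets rank 9.

10, 4, 12, 6, 11, 5, 9, 9, 4, 1, 7, 2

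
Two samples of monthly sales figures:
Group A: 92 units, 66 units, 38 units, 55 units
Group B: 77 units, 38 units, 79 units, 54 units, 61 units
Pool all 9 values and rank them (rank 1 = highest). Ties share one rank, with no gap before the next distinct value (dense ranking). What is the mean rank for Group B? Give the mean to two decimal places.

Sorted (descending): 92, 79, 77, 66, 61, 55, 54, 38, 38
The 2 values of 38 share dense rank 8.
Remaining distinct values take the next consecutive integers.
Group B values → pooled ranks: 77→3, 38→8, 79→2, 54→7, 61→5
Mean rank = (3 + 8 + 2 + 7 + 5) / 5 = 5.00

5.00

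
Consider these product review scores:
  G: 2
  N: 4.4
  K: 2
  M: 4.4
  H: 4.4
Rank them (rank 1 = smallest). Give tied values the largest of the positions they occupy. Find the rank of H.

Sorted (ascending): 2, 2, 4.4, 4.4, 4.4
The 2 values of 2 occupy positions 1–2 → each gets rank 2.
The 3 values of 4.4 occupy positions 3–5 → each gets rank 5.
H has value 4.4 → rank 5.

5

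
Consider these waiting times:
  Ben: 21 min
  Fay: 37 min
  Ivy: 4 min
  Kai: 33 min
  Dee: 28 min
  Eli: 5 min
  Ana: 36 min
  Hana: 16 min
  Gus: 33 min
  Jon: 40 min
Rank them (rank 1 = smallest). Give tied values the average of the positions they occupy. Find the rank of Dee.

Sorted (ascending): 4, 5, 16, 21, 28, 33, 33, 36, 37, 40
The 2 values of 33 occupy positions 6–7 → average rank (6+7)/2 = 6.5.
Dee has value 28 min → rank 5.

5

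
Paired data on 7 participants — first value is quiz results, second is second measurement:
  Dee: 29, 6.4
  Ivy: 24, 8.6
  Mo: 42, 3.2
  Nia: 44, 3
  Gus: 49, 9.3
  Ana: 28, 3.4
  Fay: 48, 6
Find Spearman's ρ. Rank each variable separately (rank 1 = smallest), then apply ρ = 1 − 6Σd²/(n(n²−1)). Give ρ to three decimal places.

Ranks of variable 1: 3, 1, 4, 5, 7, 2, 6
Ranks of variable 2: 5, 6, 2, 1, 7, 3, 4
d = r₁ − r₂: -2, -5, 2, 4, 0, -1, 2
d²: 4, 25, 4, 16, 0, 1, 4; Σd² = 54
ρ = 1 − 6·54/(7·48) = 1 − 324/336 = 0.036

0.036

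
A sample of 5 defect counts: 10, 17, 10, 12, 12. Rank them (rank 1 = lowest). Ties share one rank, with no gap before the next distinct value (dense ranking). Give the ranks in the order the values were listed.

Sorted (ascending): 10, 10, 12, 12, 17
The 2 values of 10 share dense rank 1.
The 2 values of 12 share dense rank 2.
Remaining distinct values take the next consecutive integers.

1, 3, 1, 2, 2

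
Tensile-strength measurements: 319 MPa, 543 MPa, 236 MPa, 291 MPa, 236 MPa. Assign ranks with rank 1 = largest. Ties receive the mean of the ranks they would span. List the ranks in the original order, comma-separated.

2, 1, 4.5, 3, 4.5

Sorted (descending): 543, 319, 291, 236, 236
The 2 values of 236 occupy positions 4–5 → average rank (4+5)/2 = 4.5.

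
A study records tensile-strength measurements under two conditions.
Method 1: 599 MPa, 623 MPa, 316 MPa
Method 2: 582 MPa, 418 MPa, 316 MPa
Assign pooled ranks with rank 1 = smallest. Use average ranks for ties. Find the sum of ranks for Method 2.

Sorted (ascending): 316, 316, 418, 582, 599, 623
The 2 values of 316 occupy positions 1–2 → average rank (1+2)/2 = 1.5.
Method 2 values → pooled ranks: 582→4, 418→3, 316→1.5
Rank sum = 4 + 3 + 1.5 = 8.5

8.5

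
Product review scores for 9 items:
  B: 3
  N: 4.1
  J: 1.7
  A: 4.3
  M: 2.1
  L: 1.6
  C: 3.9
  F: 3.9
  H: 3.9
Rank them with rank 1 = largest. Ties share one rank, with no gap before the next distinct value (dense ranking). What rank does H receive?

3

Sorted (descending): 4.3, 4.1, 3.9, 3.9, 3.9, 3, 2.1, 1.7, 1.6
The 3 values of 3.9 share dense rank 3.
Remaining distinct values take the next consecutive integers.
H has value 3.9 → rank 3.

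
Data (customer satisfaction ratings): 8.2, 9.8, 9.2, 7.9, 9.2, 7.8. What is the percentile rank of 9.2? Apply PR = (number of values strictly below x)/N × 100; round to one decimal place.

50.0

N = 6.
Strictly below 9.2: 3. Equal to 9.2: 2.
PR = 3/6 × 100 = 50.0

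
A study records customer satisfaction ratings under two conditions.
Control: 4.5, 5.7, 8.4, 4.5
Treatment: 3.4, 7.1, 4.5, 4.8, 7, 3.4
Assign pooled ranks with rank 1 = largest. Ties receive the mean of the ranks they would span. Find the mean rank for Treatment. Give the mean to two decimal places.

6.00

Sorted (descending): 8.4, 7.1, 7, 5.7, 4.8, 4.5, 4.5, 4.5, 3.4, 3.4
The 3 values of 4.5 occupy positions 6–8 → average rank 7.
The 2 values of 3.4 occupy positions 9–10 → average rank (9+10)/2 = 9.5.
Treatment values → pooled ranks: 3.4→9.5, 7.1→2, 4.5→7, 4.8→5, 7→3, 3.4→9.5
Mean rank = (9.5 + 2 + 7 + 5 + 3 + 9.5) / 6 = 6.00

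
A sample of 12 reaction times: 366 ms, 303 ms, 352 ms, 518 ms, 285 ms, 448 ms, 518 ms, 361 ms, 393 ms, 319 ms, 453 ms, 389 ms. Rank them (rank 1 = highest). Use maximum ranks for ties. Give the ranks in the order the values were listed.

Sorted (descending): 518, 518, 453, 448, 393, 389, 366, 361, 352, 319, 303, 285
The 2 values of 518 occupy positions 1–2 → each gets rank 2.

7, 11, 9, 2, 12, 4, 2, 8, 5, 10, 3, 6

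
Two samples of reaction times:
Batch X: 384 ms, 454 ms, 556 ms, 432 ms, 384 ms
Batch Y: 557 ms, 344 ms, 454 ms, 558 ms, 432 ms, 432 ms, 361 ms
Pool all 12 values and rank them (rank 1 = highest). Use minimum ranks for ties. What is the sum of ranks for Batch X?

Sorted (descending): 558, 557, 556, 454, 454, 432, 432, 432, 384, 384, 361, 344
The 2 values of 454 occupy positions 4–5 → each gets rank 4.
The 3 values of 432 occupy positions 6–8 → each gets rank 6.
The 2 values of 384 occupy positions 9–10 → each gets rank 9.
Batch X values → pooled ranks: 384→9, 454→4, 556→3, 432→6, 384→9
Rank sum = 9 + 4 + 3 + 6 + 9 = 31

31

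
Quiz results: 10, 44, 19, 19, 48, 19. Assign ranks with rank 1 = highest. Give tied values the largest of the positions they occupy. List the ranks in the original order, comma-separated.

6, 2, 5, 5, 1, 5

Sorted (descending): 48, 44, 19, 19, 19, 10
The 3 values of 19 occupy positions 3–5 → each gets rank 5.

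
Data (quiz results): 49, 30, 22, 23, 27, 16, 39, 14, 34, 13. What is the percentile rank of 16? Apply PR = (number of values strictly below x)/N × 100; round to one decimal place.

N = 10.
Strictly below 16: 2. Equal to 16: 1.
PR = 2/10 × 100 = 20.0

20.0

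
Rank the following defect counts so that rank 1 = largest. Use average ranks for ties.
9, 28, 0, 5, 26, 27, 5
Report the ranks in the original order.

4, 1, 7, 5.5, 3, 2, 5.5

Sorted (descending): 28, 27, 26, 9, 5, 5, 0
The 2 values of 5 occupy positions 5–6 → average rank (5+6)/2 = 5.5.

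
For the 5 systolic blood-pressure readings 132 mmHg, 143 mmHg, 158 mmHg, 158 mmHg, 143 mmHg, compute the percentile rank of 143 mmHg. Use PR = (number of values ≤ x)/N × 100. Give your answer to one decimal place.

60.0

N = 5.
Strictly below 143: 1. Equal to 143: 2.
PR = 3/5 × 100 = 60.0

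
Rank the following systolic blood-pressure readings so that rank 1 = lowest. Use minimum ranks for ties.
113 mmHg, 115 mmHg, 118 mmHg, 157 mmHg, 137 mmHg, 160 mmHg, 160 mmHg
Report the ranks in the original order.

1, 2, 3, 5, 4, 6, 6

Sorted (ascending): 113, 115, 118, 137, 157, 160, 160
The 2 values of 160 occupy positions 6–7 → each gets rank 6.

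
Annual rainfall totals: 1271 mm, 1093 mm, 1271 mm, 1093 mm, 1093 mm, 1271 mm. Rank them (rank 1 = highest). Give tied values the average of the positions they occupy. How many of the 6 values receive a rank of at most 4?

3

Sorted (descending): 1271, 1271, 1271, 1093, 1093, 1093
The 3 values of 1271 occupy positions 1–3 → average rank 2.
The 3 values of 1093 occupy positions 4–6 → average rank 5.
Ranks ≤ 4: {2, 2, 2} → 3 values.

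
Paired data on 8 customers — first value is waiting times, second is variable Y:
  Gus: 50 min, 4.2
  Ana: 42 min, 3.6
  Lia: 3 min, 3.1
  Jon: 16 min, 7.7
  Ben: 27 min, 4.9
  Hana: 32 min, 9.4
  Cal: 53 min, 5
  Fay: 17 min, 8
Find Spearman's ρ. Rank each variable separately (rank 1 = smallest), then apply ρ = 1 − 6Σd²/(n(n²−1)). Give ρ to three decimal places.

Ranks of variable 1: 7, 6, 1, 2, 4, 5, 8, 3
Ranks of variable 2: 3, 2, 1, 6, 4, 8, 5, 7
d = r₁ − r₂: 4, 4, 0, -4, 0, -3, 3, -4
d²: 16, 16, 0, 16, 0, 9, 9, 16; Σd² = 82
ρ = 1 − 6·82/(8·63) = 1 − 492/504 = 0.024

0.024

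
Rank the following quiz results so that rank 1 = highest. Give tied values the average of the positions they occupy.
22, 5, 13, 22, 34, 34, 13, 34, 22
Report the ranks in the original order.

5, 9, 7.5, 5, 2, 2, 7.5, 2, 5

Sorted (descending): 34, 34, 34, 22, 22, 22, 13, 13, 5
The 3 values of 34 occupy positions 1–3 → average rank 2.
The 3 values of 22 occupy positions 4–6 → average rank 5.
The 2 values of 13 occupy positions 7–8 → average rank (7+8)/2 = 7.5.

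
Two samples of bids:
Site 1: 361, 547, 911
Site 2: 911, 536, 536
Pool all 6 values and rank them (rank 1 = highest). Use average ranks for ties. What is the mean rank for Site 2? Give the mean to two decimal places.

3.50

Sorted (descending): 911, 911, 547, 536, 536, 361
The 2 values of 911 occupy positions 1–2 → average rank (1+2)/2 = 1.5.
The 2 values of 536 occupy positions 4–5 → average rank (4+5)/2 = 4.5.
Site 2 values → pooled ranks: 911→1.5, 536→4.5, 536→4.5
Mean rank = (1.5 + 4.5 + 4.5) / 3 = 3.50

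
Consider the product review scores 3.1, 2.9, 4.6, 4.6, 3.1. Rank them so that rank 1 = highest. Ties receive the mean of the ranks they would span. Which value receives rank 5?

Sorted (descending): 4.6, 4.6, 3.1, 3.1, 2.9
The 2 values of 4.6 occupy positions 1–2 → average rank (1+2)/2 = 1.5.
The 2 values of 3.1 occupy positions 3–4 → average rank (3+4)/2 = 3.5.
Rank 5 → value 2.9.

2.9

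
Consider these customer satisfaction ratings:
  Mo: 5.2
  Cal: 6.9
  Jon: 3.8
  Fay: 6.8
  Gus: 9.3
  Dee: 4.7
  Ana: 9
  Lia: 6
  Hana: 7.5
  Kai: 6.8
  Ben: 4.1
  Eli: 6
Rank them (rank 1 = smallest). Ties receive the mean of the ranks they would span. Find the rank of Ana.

11

Sorted (ascending): 3.8, 4.1, 4.7, 5.2, 6, 6, 6.8, 6.8, 6.9, 7.5, 9, 9.3
The 2 values of 6 occupy positions 5–6 → average rank (5+6)/2 = 5.5.
The 2 values of 6.8 occupy positions 7–8 → average rank (7+8)/2 = 7.5.
Ana has value 9 → rank 11.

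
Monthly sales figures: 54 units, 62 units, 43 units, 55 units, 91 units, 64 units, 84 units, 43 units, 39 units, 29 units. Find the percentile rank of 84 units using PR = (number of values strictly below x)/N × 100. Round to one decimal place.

N = 10.
Strictly below 84: 8. Equal to 84: 1.
PR = 8/10 × 100 = 80.0

80.0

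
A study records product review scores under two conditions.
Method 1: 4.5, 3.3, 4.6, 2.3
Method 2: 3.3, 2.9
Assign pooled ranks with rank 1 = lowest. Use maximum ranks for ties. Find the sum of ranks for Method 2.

Sorted (ascending): 2.3, 2.9, 3.3, 3.3, 4.5, 4.6
The 2 values of 3.3 occupy positions 3–4 → each gets rank 4.
Method 2 values → pooled ranks: 3.3→4, 2.9→2
Rank sum = 4 + 2 = 6

6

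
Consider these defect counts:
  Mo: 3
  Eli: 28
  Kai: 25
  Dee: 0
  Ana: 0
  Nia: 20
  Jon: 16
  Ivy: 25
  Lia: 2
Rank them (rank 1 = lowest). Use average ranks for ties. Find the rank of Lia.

3

Sorted (ascending): 0, 0, 2, 3, 16, 20, 25, 25, 28
The 2 values of 0 occupy positions 1–2 → average rank (1+2)/2 = 1.5.
The 2 values of 25 occupy positions 7–8 → average rank (7+8)/2 = 7.5.
Lia has value 2 → rank 3.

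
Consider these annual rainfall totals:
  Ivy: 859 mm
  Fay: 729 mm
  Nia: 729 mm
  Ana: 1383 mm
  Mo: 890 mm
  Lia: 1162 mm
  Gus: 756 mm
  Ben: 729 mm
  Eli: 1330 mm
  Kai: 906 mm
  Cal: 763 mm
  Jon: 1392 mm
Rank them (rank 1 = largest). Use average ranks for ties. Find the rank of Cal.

8

Sorted (descending): 1392, 1383, 1330, 1162, 906, 890, 859, 763, 756, 729, 729, 729
The 3 values of 729 occupy positions 10–12 → average rank 11.
Cal has value 763 mm → rank 8.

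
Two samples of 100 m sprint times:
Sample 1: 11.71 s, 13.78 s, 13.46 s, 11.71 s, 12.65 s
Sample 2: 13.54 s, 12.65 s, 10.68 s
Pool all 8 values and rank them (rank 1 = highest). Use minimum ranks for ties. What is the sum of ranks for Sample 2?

14

Sorted (descending): 13.78, 13.54, 13.46, 12.65, 12.65, 11.71, 11.71, 10.68
The 2 values of 12.65 occupy positions 4–5 → each gets rank 4.
The 2 values of 11.71 occupy positions 6–7 → each gets rank 6.
Sample 2 values → pooled ranks: 13.54→2, 12.65→4, 10.68→8
Rank sum = 2 + 4 + 8 = 14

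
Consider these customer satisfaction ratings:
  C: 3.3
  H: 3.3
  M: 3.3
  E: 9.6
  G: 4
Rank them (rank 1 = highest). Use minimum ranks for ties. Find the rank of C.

3

Sorted (descending): 9.6, 4, 3.3, 3.3, 3.3
The 3 values of 3.3 occupy positions 3–5 → each gets rank 3.
C has value 3.3 → rank 3.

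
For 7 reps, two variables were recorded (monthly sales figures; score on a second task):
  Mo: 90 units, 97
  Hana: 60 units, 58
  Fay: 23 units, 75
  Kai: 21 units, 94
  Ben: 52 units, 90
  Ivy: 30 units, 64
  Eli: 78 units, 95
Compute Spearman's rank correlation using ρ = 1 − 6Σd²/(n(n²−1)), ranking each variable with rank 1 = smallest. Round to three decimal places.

Ranks of variable 1: 7, 5, 2, 1, 4, 3, 6
Ranks of variable 2: 7, 1, 3, 5, 4, 2, 6
d = r₁ − r₂: 0, 4, -1, -4, 0, 1, 0
d²: 0, 16, 1, 16, 0, 1, 0; Σd² = 34
ρ = 1 − 6·34/(7·48) = 1 − 204/336 = 0.393

0.393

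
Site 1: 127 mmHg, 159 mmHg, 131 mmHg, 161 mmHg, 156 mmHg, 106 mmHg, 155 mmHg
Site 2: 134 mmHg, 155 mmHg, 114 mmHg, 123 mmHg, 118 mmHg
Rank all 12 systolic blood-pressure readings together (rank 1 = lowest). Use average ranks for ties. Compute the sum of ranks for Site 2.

24.5

Sorted (ascending): 106, 114, 118, 123, 127, 131, 134, 155, 155, 156, 159, 161
The 2 values of 155 occupy positions 8–9 → average rank (8+9)/2 = 8.5.
Site 2 values → pooled ranks: 134→7, 155→8.5, 114→2, 123→4, 118→3
Rank sum = 7 + 8.5 + 2 + 4 + 3 = 24.5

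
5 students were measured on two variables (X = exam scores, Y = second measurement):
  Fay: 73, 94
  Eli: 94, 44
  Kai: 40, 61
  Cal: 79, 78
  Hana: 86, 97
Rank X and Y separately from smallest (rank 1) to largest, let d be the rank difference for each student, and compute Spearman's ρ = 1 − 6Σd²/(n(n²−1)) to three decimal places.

-0.100

Ranks of variable 1: 2, 5, 1, 3, 4
Ranks of variable 2: 4, 1, 2, 3, 5
d = r₁ − r₂: -2, 4, -1, 0, -1
d²: 4, 16, 1, 0, 1; Σd² = 22
ρ = 1 − 6·22/(5·24) = 1 − 132/120 = -0.100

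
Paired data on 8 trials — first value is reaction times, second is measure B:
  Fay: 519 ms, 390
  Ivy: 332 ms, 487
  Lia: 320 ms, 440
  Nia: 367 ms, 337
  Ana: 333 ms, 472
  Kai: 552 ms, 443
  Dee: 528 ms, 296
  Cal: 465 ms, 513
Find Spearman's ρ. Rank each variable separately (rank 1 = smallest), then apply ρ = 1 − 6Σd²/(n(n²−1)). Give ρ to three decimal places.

-0.310

Ranks of variable 1: 6, 2, 1, 4, 3, 8, 7, 5
Ranks of variable 2: 3, 7, 4, 2, 6, 5, 1, 8
d = r₁ − r₂: 3, -5, -3, 2, -3, 3, 6, -3
d²: 9, 25, 9, 4, 9, 9, 36, 9; Σd² = 110
ρ = 1 − 6·110/(8·63) = 1 − 660/504 = -0.310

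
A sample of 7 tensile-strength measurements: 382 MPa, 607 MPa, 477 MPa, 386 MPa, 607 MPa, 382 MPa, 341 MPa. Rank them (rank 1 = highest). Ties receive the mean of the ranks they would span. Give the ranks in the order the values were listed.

5.5, 1.5, 3, 4, 1.5, 5.5, 7

Sorted (descending): 607, 607, 477, 386, 382, 382, 341
The 2 values of 607 occupy positions 1–2 → average rank (1+2)/2 = 1.5.
The 2 values of 382 occupy positions 5–6 → average rank (5+6)/2 = 5.5.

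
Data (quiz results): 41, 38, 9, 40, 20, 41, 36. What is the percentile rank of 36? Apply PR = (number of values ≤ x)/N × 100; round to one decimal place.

N = 7.
Strictly below 36: 2. Equal to 36: 1.
PR = 3/7 × 100 = 42.9

42.9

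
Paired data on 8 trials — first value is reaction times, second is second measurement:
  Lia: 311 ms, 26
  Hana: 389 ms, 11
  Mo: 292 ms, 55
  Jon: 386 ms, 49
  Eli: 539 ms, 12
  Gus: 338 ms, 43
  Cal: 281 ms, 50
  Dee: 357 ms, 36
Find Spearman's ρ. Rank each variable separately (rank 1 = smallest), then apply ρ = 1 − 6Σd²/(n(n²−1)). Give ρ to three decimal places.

-0.738

Ranks of variable 1: 3, 7, 2, 6, 8, 4, 1, 5
Ranks of variable 2: 3, 1, 8, 6, 2, 5, 7, 4
d = r₁ − r₂: 0, 6, -6, 0, 6, -1, -6, 1
d²: 0, 36, 36, 0, 36, 1, 36, 1; Σd² = 146
ρ = 1 − 6·146/(8·63) = 1 − 876/504 = -0.738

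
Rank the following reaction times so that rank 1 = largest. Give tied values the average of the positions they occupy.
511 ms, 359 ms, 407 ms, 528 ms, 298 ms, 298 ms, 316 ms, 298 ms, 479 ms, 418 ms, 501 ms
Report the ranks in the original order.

Sorted (descending): 528, 511, 501, 479, 418, 407, 359, 316, 298, 298, 298
The 3 values of 298 occupy positions 9–11 → average rank 10.

2, 7, 6, 1, 10, 10, 8, 10, 4, 5, 3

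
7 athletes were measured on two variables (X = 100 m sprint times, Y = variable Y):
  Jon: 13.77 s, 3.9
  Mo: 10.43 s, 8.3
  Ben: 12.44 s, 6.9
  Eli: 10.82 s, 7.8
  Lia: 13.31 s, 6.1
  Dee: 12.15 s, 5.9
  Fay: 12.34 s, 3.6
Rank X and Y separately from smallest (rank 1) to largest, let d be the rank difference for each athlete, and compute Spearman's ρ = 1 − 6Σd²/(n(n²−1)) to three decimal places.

Ranks of variable 1: 7, 1, 5, 2, 6, 3, 4
Ranks of variable 2: 2, 7, 5, 6, 4, 3, 1
d = r₁ − r₂: 5, -6, 0, -4, 2, 0, 3
d²: 25, 36, 0, 16, 4, 0, 9; Σd² = 90
ρ = 1 − 6·90/(7·48) = 1 − 540/336 = -0.607

-0.607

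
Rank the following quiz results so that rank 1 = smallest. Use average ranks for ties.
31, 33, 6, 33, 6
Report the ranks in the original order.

3, 4.5, 1.5, 4.5, 1.5

Sorted (ascending): 6, 6, 31, 33, 33
The 2 values of 6 occupy positions 1–2 → average rank (1+2)/2 = 1.5.
The 2 values of 33 occupy positions 4–5 → average rank (4+5)/2 = 4.5.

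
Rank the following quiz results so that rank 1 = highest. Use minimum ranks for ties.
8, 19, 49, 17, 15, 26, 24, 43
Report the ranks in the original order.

8, 5, 1, 6, 7, 3, 4, 2

Sorted (descending): 49, 43, 26, 24, 19, 17, 15, 8
No ties — each value takes its position as its rank.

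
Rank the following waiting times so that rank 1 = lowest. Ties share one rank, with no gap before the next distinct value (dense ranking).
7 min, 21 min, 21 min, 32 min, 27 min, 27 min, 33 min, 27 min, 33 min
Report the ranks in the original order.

Sorted (ascending): 7, 21, 21, 27, 27, 27, 32, 33, 33
The 2 values of 21 share dense rank 2.
The 3 values of 27 share dense rank 3.
The 2 values of 33 share dense rank 5.
Remaining distinct values take the next consecutive integers.

1, 2, 2, 4, 3, 3, 5, 3, 5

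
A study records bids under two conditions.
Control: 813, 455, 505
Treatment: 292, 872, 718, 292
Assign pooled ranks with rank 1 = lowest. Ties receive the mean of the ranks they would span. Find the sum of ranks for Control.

Sorted (ascending): 292, 292, 455, 505, 718, 813, 872
The 2 values of 292 occupy positions 1–2 → average rank (1+2)/2 = 1.5.
Control values → pooled ranks: 813→6, 455→3, 505→4
Rank sum = 6 + 3 + 4 = 13

13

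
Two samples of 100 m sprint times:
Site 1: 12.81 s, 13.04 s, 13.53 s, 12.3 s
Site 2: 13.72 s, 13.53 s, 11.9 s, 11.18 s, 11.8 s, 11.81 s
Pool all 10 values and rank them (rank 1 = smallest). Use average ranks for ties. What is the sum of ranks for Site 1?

Sorted (ascending): 11.18, 11.8, 11.81, 11.9, 12.3, 12.81, 13.04, 13.53, 13.53, 13.72
The 2 values of 13.53 occupy positions 8–9 → average rank (8+9)/2 = 8.5.
Site 1 values → pooled ranks: 12.81→6, 13.04→7, 13.53→8.5, 12.3→5
Rank sum = 6 + 7 + 8.5 + 5 = 26.5

26.5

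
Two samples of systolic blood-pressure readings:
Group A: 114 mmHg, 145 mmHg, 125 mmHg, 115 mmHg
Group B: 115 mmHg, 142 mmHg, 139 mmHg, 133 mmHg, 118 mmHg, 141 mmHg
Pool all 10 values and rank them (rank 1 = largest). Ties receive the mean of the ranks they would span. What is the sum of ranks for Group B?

Sorted (descending): 145, 142, 141, 139, 133, 125, 118, 115, 115, 114
The 2 values of 115 occupy positions 8–9 → average rank (8+9)/2 = 8.5.
Group B values → pooled ranks: 115→8.5, 142→2, 139→4, 133→5, 118→7, 141→3
Rank sum = 8.5 + 2 + 4 + 5 + 7 + 3 = 29.5

29.5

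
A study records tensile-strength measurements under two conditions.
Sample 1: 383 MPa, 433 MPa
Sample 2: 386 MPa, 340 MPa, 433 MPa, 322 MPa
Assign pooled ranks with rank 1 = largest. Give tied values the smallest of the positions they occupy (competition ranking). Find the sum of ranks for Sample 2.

15

Sorted (descending): 433, 433, 386, 383, 340, 322
The 2 values of 433 occupy positions 1–2 → each gets rank 1.
Sample 2 values → pooled ranks: 386→3, 340→5, 433→1, 322→6
Rank sum = 3 + 5 + 1 + 6 = 15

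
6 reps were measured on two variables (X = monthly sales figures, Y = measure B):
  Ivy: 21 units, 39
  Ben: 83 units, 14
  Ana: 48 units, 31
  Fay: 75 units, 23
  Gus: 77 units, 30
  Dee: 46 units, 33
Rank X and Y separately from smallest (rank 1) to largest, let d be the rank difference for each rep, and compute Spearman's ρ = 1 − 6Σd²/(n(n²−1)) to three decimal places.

Ranks of variable 1: 1, 6, 3, 4, 5, 2
Ranks of variable 2: 6, 1, 4, 2, 3, 5
d = r₁ − r₂: -5, 5, -1, 2, 2, -3
d²: 25, 25, 1, 4, 4, 9; Σd² = 68
ρ = 1 − 6·68/(6·35) = 1 − 408/210 = -0.943

-0.943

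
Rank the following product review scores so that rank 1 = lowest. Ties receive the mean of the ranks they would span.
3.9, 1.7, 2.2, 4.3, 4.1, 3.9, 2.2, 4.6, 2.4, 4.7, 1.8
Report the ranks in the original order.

6.5, 1, 3.5, 9, 8, 6.5, 3.5, 10, 5, 11, 2

Sorted (ascending): 1.7, 1.8, 2.2, 2.2, 2.4, 3.9, 3.9, 4.1, 4.3, 4.6, 4.7
The 2 values of 2.2 occupy positions 3–4 → average rank (3+4)/2 = 3.5.
The 2 values of 3.9 occupy positions 6–7 → average rank (6+7)/2 = 6.5.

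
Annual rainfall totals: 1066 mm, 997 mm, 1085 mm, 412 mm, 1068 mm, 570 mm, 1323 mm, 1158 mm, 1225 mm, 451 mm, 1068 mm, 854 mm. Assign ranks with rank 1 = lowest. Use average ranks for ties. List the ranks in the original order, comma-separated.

6, 5, 9, 1, 7.5, 3, 12, 10, 11, 2, 7.5, 4

Sorted (ascending): 412, 451, 570, 854, 997, 1066, 1068, 1068, 1085, 1158, 1225, 1323
The 2 values of 1068 occupy positions 7–8 → average rank (7+8)/2 = 7.5.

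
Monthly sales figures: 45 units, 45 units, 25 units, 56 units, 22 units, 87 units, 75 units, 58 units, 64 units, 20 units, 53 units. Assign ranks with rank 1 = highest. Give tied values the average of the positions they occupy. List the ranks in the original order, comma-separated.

Sorted (descending): 87, 75, 64, 58, 56, 53, 45, 45, 25, 22, 20
The 2 values of 45 occupy positions 7–8 → average rank (7+8)/2 = 7.5.

7.5, 7.5, 9, 5, 10, 1, 2, 4, 3, 11, 6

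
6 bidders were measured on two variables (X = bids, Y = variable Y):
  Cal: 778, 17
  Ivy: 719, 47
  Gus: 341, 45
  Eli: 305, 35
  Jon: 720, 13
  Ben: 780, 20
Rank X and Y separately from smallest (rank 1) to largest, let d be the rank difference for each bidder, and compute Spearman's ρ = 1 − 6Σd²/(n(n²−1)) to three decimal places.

-0.543

Ranks of variable 1: 5, 3, 2, 1, 4, 6
Ranks of variable 2: 2, 6, 5, 4, 1, 3
d = r₁ − r₂: 3, -3, -3, -3, 3, 3
d²: 9, 9, 9, 9, 9, 9; Σd² = 54
ρ = 1 − 6·54/(6·35) = 1 − 324/210 = -0.543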